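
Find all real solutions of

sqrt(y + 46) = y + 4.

y = 3

Square both sides: y + 46 = (y + 4)^2.
Expand and rearrange: y^2 + 7y - 30 = 0.
Solving gives y = 3 or y = -10.
Check each candidate in the original equation:
  y = 3: sqrt(49) = 7, while y + 4 = 7 — valid.
  y = -10: sqrt(36) = 6, while y + 4 = -6 — extraneous.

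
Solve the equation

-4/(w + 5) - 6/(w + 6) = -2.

w = -5.4495 or w = -0.5505

Multiply both sides by (w + 5)(w + 6):
-4(w + 6) - 6(w + 5) = -2(w + 5)(w + 6).
Expand and collect terms: -2w^2 - 12w - 6 = 0.
By the quadratic formula, w = (12 +/- sqrt(96)) / -4, so w ~= -5.4495 or w ~= -0.5505.
Neither value makes a denominator zero (w != -5, w != -6), so both are valid.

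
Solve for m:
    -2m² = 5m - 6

m = -3.386 or m = 0.886

Rearrange to standard form: -2m² - 5m + 6 = 0.
Discriminant: (-5)² − 4·(-2)·6 = 73.
Quadratic formula: m = (5 ± √73) / (-4).
So m = -√(73)/4 - 5/4 ≈ -3.386 or m = -5/4 + √(73)/4 ≈ 0.886.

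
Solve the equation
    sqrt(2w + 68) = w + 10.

w = -2

Square both sides: 2w + 68 = (w + 10)^2.
Expand and rearrange: w^2 + 18w + 32 = 0.
Solving gives w = -2 or w = -16.
Check each candidate in the original equation:
  w = -2: sqrt(64) = 8, while w + 10 = 8 — valid.
  w = -16: sqrt(36) = 6, while w + 10 = -6 — extraneous.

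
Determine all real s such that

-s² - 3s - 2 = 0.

s = -2 or s = -1

Factor: -1(s + 2)(s + 1) = 0.
So s = -2 or s = -1.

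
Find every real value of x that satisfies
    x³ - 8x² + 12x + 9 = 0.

Possible rational roots are divisors of 9. Testing x = 3 gives 0, so (x - 3) is a factor.
Divide: x³ - 8x² + 12x + 9 = (x - 3)(x² - 5x - 3).
Apply the quadratic formula to x² - 5x - 3 = 0: x = (5 ± √37)/2, i.e. x ≈ 5.5414 or x ≈ -0.5414.

x = -0.5414 or x = 3 or x = 5.5414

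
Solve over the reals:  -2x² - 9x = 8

x = -3.2808 or x = -1.2192

Rearrange to standard form: -2x² - 9x - 8 = 0.
Discriminant: (-9)² − 4·(-2)·(-8) = 17.
Quadratic formula: x = (9 ± √17) / (-4).
So x = -9/4 - √(17)/4 ≈ -3.2808 or x = -9/4 + √(17)/4 ≈ -1.2192.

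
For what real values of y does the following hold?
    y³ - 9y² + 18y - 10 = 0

Possible rational roots are divisors of -10. Testing y = 1 gives 0, so (y - 1) is a factor.
Divide: y³ - 9y² + 18y - 10 = (y - 1)(y² - 8y + 10).
Apply the quadratic formula to y² - 8y + 10 = 0: y = (8 ± √24)/2, i.e. y ≈ 6.4495 or y ≈ 1.5505.

y = 1 or y = 1.5505 or y = 6.4495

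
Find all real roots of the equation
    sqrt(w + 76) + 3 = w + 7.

w = 5

Isolate the radical: sqrt(w + 76) = w + 4.
Square both sides: w + 76 = (w + 4)^2.
Expand and rearrange: w^2 + 7w - 60 = 0.
Solving gives w = 5 or w = -12.
Check each candidate in the original equation:
  w = 5: sqrt(81) = 9, while w + 4 = 9 — valid.
  w = -12: sqrt(64) = 8, while w + 4 = -8 — extraneous.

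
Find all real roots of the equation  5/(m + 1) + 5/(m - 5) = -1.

Multiply both sides by (m + 1)(m - 5):
5(m - 5) + 5(m + 1) = -(m + 1)(m - 5).
Expand and collect terms: -m² - 6m + 25 = 0.
By the quadratic formula, m = (6 ± √136) / -2, so m ≈ -8.831 or m ≈ 2.831.
Neither value makes a denominator zero (m ≠ -1, m ≠ 5), so both are valid.

m = -8.831 or m = 2.831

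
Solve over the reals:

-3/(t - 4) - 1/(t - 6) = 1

Multiply both sides by (t - 4)(t - 6):
-3(t - 6) - (t - 4) = (t - 4)(t - 6).
Expand and collect terms: t² - 6t + 2 = 0.
By the quadratic formula, t = (6 ± √28) / 2, so t ≈ 5.6458 or t ≈ 0.3542.
Neither value makes a denominator zero (t ≠ 4, t ≠ 6), so both are valid.

t = 0.3542 or t = 5.6458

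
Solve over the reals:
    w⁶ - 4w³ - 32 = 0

w = -1.5874 or w = 2

Let u = w³. The equation becomes u² - 4u - 32 = 0.
Factor: (u + 4)(u - 8) = 0, so u = -4 or u = 8.
w³ = -4 gives w = -∛(4) ≈ -1.5874.
w³ = 8 gives w = 2.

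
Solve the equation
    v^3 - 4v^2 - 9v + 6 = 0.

v = -2 or v = 0.5505 or v = 5.4495

Possible rational roots are divisors of 6. Testing v = -2 gives 0, so (v + 2) is a factor.
Divide: v^3 - 4v^2 - 9v + 6 = (v + 2)(v^2 - 6v + 3).
Apply the quadratic formula to v^2 - 6v + 3 = 0: v = (6 +/- sqrt(24))/2, i.e. v ~= 5.4495 or v ~= 0.5505.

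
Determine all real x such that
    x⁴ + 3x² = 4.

Let u = x². The equation becomes u² + 3u - 4 = 0.
Factor: (u + 4)(u - 1) = 0, so u = -4 or u = 1.
x² = -4 < 0 has no real solution.
x² = 1 gives x = ±1.

x = -1 or x = 1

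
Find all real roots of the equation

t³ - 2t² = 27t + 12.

Rearrange: t³ - 2t² - 27t - 12 = 0.
Possible rational roots are divisors of -12. Testing t = -4 gives 0, so (t + 4) is a factor.
Divide: t³ - 2t² - 27t - 12 = (t + 4)(t² - 6t - 3).
Apply the quadratic formula to t² - 6t - 3 = 0: t = (6 ± √48)/2, i.e. t ≈ 6.4641 or t ≈ -0.4641.

t = -4 or t = -0.4641 or t = 6.4641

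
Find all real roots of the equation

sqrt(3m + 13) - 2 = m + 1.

m = 1

Isolate the radical: sqrt(3m + 13) = m + 3.
Square both sides: 3m + 13 = (m + 3)^2.
Expand and rearrange: m^2 + 3m - 4 = 0.
Solving gives m = 1 or m = -4.
Check each candidate in the original equation:
  m = 1: sqrt(16) = 4, while m + 3 = 4 — valid.
  m = -4: sqrt(1) = 1, while m + 3 = -1 — extraneous.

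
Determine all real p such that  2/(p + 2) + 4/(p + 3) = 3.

p = -2.4574 or p = -0.5426

Multiply both sides by (p + 2)(p + 3):
2(p + 3) + 4(p + 2) = 3(p + 2)(p + 3).
Expand and collect terms: 3p^2 + 9p + 4 = 0.
By the quadratic formula, p = (-9 +/- sqrt(33)) / 6, so p ~= -0.5426 or p ~= -2.4574.
Neither value makes a denominator zero (p != -2, p != -3), so both are valid.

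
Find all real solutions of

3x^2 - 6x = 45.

x = -3 or x = 5

Bring every term to one side: 3x^2 - 6x - 45 = 0.
Factor: 3(x + 3)(x - 5) = 0.
So x = -3 or x = 5.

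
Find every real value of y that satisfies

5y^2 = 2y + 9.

Rearrange to standard form: 5y^2 - 2y - 9 = 0.
Discriminant: (-2)^2 - 4*5*(-9) = 184.
Quadratic formula: y = (2 +/- sqrt(184)) / 10.
So y = 1/5 + sqrt(46)/5 ~= 1.5565 or y = 1/5 - sqrt(46)/5 ~= -1.1565.

y = -1.1565 or y = 1.5565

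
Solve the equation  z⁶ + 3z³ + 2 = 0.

Let u = z³. The equation becomes u² + 3u + 2 = 0.
Factor: (u + 2)(u + 1) = 0, so u = -2 or u = -1.
z³ = -2 gives z = -∛(2) ≈ -1.2599.
z³ = -1 gives z = -1.

z = -1.2599 or z = -1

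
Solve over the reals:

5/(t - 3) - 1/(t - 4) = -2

t = 0.8417 or t = 4.1583

Multiply both sides by (t - 3)(t - 4):
5(t - 4) - (t - 3) = -2(t - 3)(t - 4).
Expand and collect terms: -2t² + 10t - 7 = 0.
By the quadratic formula, t = (-10 ± √44) / -4, so t ≈ 0.8417 or t ≈ 4.1583.
Neither value makes a denominator zero (t ≠ 3, t ≠ 4), so both are valid.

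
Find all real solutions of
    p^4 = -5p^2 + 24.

Let u = p^2. The equation becomes u^2 + 5u - 24 = 0.
Factor: (u - 3)(u + 8) = 0, so u = 3 or u = -8.
p^2 = 3 gives p = +/-sqrt(3) ~= +/-1.7321.
p^2 = -8 < 0 has no real solution.

p = -1.7321 or p = 1.7321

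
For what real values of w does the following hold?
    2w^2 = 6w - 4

w = 1 or w = 2

Bring every term to one side: 2w^2 - 6w + 4 = 0.
Factor: 2(w - 2)(w - 1) = 0.
So w = 2 or w = 1.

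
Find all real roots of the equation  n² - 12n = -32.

Bring every term to one side: n² - 12n + 32 = 0.
Factor: (n - 4)(n - 8) = 0.
So n = 4 or n = 8.

n = 4 or n = 8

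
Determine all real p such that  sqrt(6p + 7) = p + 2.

Square both sides: 6p + 7 = (p + 2)^2.
Expand and rearrange: p^2 - 2p - 3 = 0.
Solving gives p = 3 or p = -1.
Check each candidate in the original equation:
  p = 3: sqrt(25) = 5, while p + 2 = 5 — valid.
  p = -1: sqrt(1) = 1, while p + 2 = 1 — valid.

p = -1 or p = 3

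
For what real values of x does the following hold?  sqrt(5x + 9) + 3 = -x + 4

x = -1

Isolate the radical: sqrt(5x + 9) = -x + 1.
Square both sides: 5x + 9 = (-x + 1)^2.
Expand and rearrange: x^2 - 7x - 8 = 0.
Solving gives x = 8 or x = -1.
Check each candidate in the original equation:
  x = 8: sqrt(49) = 7, while -x + 1 = -7 — extraneous.
  x = -1: sqrt(4) = 2, while -x + 1 = 2 — valid.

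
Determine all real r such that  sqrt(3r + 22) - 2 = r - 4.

Isolate the radical: sqrt(3r + 22) = r - 2.
Square both sides: 3r + 22 = (r - 2)^2.
Expand and rearrange: r^2 - 7r - 18 = 0.
Solving gives r = 9 or r = -2.
Check each candidate in the original equation:
  r = 9: sqrt(49) = 7, while r - 2 = 7 — valid.
  r = -2: sqrt(16) = 4, while r - 2 = -4 — extraneous.

r = 9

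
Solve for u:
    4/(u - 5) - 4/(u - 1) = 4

Multiply both sides by (u - 5)(u - 1):
4(u - 1) - 4(u - 5) = 4(u - 5)(u - 1).
Expand and collect terms: 4u² - 24u + 4 = 0.
By the quadratic formula, u = (24 ± √512) / 8, so u ≈ 5.8284 or u ≈ 0.1716.
Neither value makes a denominator zero (u ≠ 5, u ≠ 1), so both are valid.

u = 0.1716 or u = 5.8284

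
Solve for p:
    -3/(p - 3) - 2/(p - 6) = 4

p = 2.1384 or p = 5.6116

Multiply both sides by (p - 3)(p - 6):
-3(p - 6) - 2(p - 3) = 4(p - 3)(p - 6).
Expand and collect terms: 4p^2 - 31p + 48 = 0.
By the quadratic formula, p = (31 +/- sqrt(193)) / 8, so p ~= 5.6116 or p ~= 2.1384.
Neither value makes a denominator zero (p != 3, p != 6), so both are valid.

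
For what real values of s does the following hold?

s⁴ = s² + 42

Let u = s². The equation becomes u² - u - 42 = 0.
Factor: (u - 7)(u + 6) = 0, so u = 7 or u = -6.
s² = 7 gives s = ±√(7) ≈ ±2.6458.
s² = -6 < 0 has no real solution.

s = -2.6458 or s = 2.6458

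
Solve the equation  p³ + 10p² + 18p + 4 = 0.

Possible rational roots are divisors of 4. Testing p = -2 gives 0, so (p + 2) is a factor.
Divide: p³ + 10p² + 18p + 4 = (p + 2)(p² + 8p + 2).
Apply the quadratic formula to p² + 8p + 2 = 0: p = (-8 ± √56)/2, i.e. p ≈ -0.2583 or p ≈ -7.7417.

p = -7.7417 or p = -2 or p = -0.2583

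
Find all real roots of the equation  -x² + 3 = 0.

Discriminant: (0)² − 4·(-1)·3 = 12.
Quadratic formula: x = (0 ± √12) / (-2).
So x = -√(3) ≈ -1.7321 or x = √(3) ≈ 1.7321.

x = -1.7321 or x = 1.7321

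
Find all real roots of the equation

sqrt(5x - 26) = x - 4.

Square both sides: 5x - 26 = (x - 4)^2.
Expand and rearrange: x^2 - 13x + 42 = 0.
Solving gives x = 7 or x = 6.
Check each candidate in the original equation:
  x = 7: sqrt(9) = 3, while x - 4 = 3 — valid.
  x = 6: sqrt(4) = 2, while x - 4 = 2 — valid.

x = 6 or x = 7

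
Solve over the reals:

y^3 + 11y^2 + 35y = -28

y = -5.7913 or y = -4 or y = -1.2087

Rearrange: y^3 + 11y^2 + 35y + 28 = 0.
Possible rational roots are divisors of 28. Testing y = -4 gives 0, so (y + 4) is a factor.
Divide: y^3 + 11y^2 + 35y + 28 = (y + 4)(y^2 + 7y + 7).
Apply the quadratic formula to y^2 + 7y + 7 = 0: y = (-7 +/- sqrt(21))/2, i.e. y ~= -1.2087 or y ~= -5.7913.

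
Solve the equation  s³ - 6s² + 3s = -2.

Rearrange: s³ - 6s² + 3s + 2 = 0.
Possible rational roots are divisors of 2. Testing s = 1 gives 0, so (s - 1) is a factor.
Divide: s³ - 6s² + 3s + 2 = (s - 1)(s² - 5s - 2).
Apply the quadratic formula to s² - 5s - 2 = 0: s = (5 ± √33)/2, i.e. s ≈ 5.3723 or s ≈ -0.3723.

s = -0.3723 or s = 1 or s = 5.3723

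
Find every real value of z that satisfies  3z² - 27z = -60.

z = 4 or z = 5

Bring every term to one side: 3z² - 27z + 60 = 0.
Factor: 3(z - 5)(z - 4) = 0.
So z = 5 or z = 4.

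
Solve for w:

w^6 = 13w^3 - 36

Let u = w^3. The equation becomes u^2 - 13u + 36 = 0.
Factor: (u - 9)(u - 4) = 0, so u = 9 or u = 4.
w^3 = 9 gives w = (9)^(1/3) ~= 2.0801.
w^3 = 4 gives w = (4)^(1/3) ~= 1.5874.

w = 1.5874 or w = 2.0801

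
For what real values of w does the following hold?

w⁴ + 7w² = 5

w = -0.8083 or w = 0.8083

Let u = w². The equation becomes u² + 7u - 5 = 0.
By the quadratic formula, u = -7/2 + √(69)/2 or u = -√(69)/2 - 7/2.
w² = -7/2 + √(69)/2 gives w = ±√(-7/2 + √(69)/2) ≈ ±0.8083.
w² = -√(69)/2 - 7/2 < 0 has no real solution.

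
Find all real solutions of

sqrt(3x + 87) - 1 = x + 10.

x = -2

Isolate the radical: sqrt(3x + 87) = x + 11.
Square both sides: 3x + 87 = (x + 11)^2.
Expand and rearrange: x^2 + 19x + 34 = 0.
Solving gives x = -2 or x = -17.
Check each candidate in the original equation:
  x = -2: sqrt(81) = 9, while x + 11 = 9 — valid.
  x = -17: sqrt(36) = 6, while x + 11 = -6 — extraneous.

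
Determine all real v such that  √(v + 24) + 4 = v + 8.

v = 1

Isolate the radical: √(v + 24) = v + 4.
Square both sides: v + 24 = (v + 4)².
Expand and rearrange: v² + 7v - 8 = 0.
Solving gives v = 1 or v = -8.
Check each candidate in the original equation:
  v = 1: √(25) = 5, while v + 4 = 5 — valid.
  v = -8: √(16) = 4, while v + 4 = -4 — extraneous.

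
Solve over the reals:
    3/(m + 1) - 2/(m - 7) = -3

Multiply both sides by (m + 1)(m - 7):
3(m - 7) - 2(m + 1) = -3(m + 1)(m - 7).
Expand and collect terms: -3m^2 + 17m + 44 = 0.
By the quadratic formula, m = (-17 +/- sqrt(817)) / -6, so m ~= -1.9305 or m ~= 7.5972.
Neither value makes a denominator zero (m != -1, m != 7), so both are valid.

m = -1.9305 or m = 7.5972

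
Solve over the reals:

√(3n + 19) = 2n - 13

n = 10

Square both sides: 3n + 19 = (2n - 13)².
Expand and rearrange: 4n² - 55n + 150 = 0.
Solving gives n = 10 or n = 3.75.
Check each candidate in the original equation:
  n = 10: √(49) = 7, while 2n - 13 = 7 — valid.
  n = 3.75: √(30.25) = 5.5, while 2n - 13 = -5.5 — extraneous.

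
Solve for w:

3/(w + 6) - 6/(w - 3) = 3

w = -4.6458 or w = 0.6458

Multiply both sides by (w + 6)(w - 3):
3(w - 3) - 6(w + 6) = 3(w + 6)(w - 3).
Expand and collect terms: 3w^2 + 12w - 9 = 0.
By the quadratic formula, w = (-12 +/- sqrt(252)) / 6, so w ~= 0.6458 or w ~= -4.6458.
Neither value makes a denominator zero (w != -6, w != 3), so both are valid.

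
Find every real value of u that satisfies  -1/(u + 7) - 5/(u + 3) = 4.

Multiply both sides by (u + 7)(u + 3):
-(u + 3) - 5(u + 7) = 4(u + 7)(u + 3).
Expand and collect terms: 4u² + 46u + 122 = 0.
By the quadratic formula, u = (-46 ± √164) / 8, so u ≈ -4.1492 or u ≈ -7.3508.
Neither value makes a denominator zero (u ≠ -7, u ≠ -3), so both are valid.

u = -7.3508 or u = -4.1492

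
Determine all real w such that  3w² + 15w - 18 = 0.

Factor: 3(w - 1)(w + 6) = 0.
So w = 1 or w = -6.

w = -6 or w = 1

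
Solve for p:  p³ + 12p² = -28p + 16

p = -8.4721 or p = -4 or p = 0.4721

Rearrange: p³ + 12p² + 28p - 16 = 0.
Possible rational roots are divisors of -16. Testing p = -4 gives 0, so (p + 4) is a factor.
Divide: p³ + 12p² + 28p - 16 = (p + 4)(p² + 8p - 4).
Apply the quadratic formula to p² + 8p - 4 = 0: p = (-8 ± √80)/2, i.e. p ≈ 0.4721 or p ≈ -8.4721.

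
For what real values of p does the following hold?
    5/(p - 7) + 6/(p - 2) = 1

p = 4.169 or p = 15.831

Multiply both sides by (p - 7)(p - 2):
5(p - 2) + 6(p - 7) = (p - 7)(p - 2).
Expand and collect terms: p² - 20p + 66 = 0.
By the quadratic formula, p = (20 ± √136) / 2, so p ≈ 15.831 or p ≈ 4.169.
Neither value makes a denominator zero (p ≠ 7, p ≠ 2), so both are valid.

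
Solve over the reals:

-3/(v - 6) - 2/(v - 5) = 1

Multiply both sides by (v - 6)(v - 5):
-3(v - 5) - 2(v - 6) = (v - 6)(v - 5).
Expand and collect terms: v² - 6v + 3 = 0.
By the quadratic formula, v = (6 ± √24) / 2, so v ≈ 5.4495 or v ≈ 0.5505.
Neither value makes a denominator zero (v ≠ 6, v ≠ 5), so both are valid.

v = 0.5505 or v = 5.4495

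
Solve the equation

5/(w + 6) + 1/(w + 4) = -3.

Multiply both sides by (w + 6)(w + 4):
5(w + 4) + (w + 6) = -3(w + 6)(w + 4).
Expand and collect terms: -3w^2 - 36w - 98 = 0.
By the quadratic formula, w = (36 +/- sqrt(120)) / -6, so w ~= -7.8257 or w ~= -4.1743.
Neither value makes a denominator zero (w != -6, w != -4), so both are valid.

w = -7.8257 or w = -4.1743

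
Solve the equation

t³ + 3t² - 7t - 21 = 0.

Possible rational roots are divisors of -21. Testing t = -3 gives 0, so (t + 3) is a factor.
Divide: t³ + 3t² - 7t - 21 = (t + 3)(t² - 7).
Apply the quadratic formula to t² - 7 = 0: t = (0 ± √28)/2, i.e. t ≈ 2.6458 or t ≈ -2.6458.

t = -3 or t = -2.6458 or t = 2.6458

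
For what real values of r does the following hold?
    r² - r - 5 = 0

r = -1.7913 or r = 2.7913

Discriminant: (-1)² − 4·1·(-5) = 21.
Quadratic formula: r = (1 ± √21) / 2.
So r = 1/2 + √(21)/2 ≈ 2.7913 or r = 1/2 - √(21)/2 ≈ -1.7913.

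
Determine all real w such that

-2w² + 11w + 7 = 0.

w = -0.576 or w = 6.076

Discriminant: (11)² − 4·(-2)·7 = 177.
Quadratic formula: w = (-11 ± √177) / (-4).
So w = 11/4 - √(177)/4 ≈ -0.576 or w = 11/4 + √(177)/4 ≈ 6.076.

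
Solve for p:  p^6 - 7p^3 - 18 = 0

Let u = p^3. The equation becomes u^2 - 7u - 18 = 0.
Factor: (u - 9)(u + 2) = 0, so u = 9 or u = -2.
p^3 = 9 gives p = (9)^(1/3) ~= 2.0801.
p^3 = -2 gives p = -(2)^(1/3) ~= -1.2599.

p = -1.2599 or p = 2.0801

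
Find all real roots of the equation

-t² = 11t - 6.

Rearrange to standard form: -t² - 11t + 6 = 0.
Discriminant: (-11)² − 4·(-1)·6 = 145.
Quadratic formula: t = (11 ± √145) / (-2).
So t = -√(145)/2 - 11/2 ≈ -11.5208 or t = -11/2 + √(145)/2 ≈ 0.5208.

t = -11.5208 or t = 0.5208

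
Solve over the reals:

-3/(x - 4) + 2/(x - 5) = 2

Multiply both sides by (x - 4)(x - 5):
-3(x - 5) + 2(x - 4) = 2(x - 4)(x - 5).
Expand and collect terms: 2x² - 17x + 33 = 0.
Factor or apply the quadratic formula: x = 5.5 or x = 3.
Neither value makes a denominator zero (x ≠ 4, x ≠ 5), so both are valid.

x = 3 or x = 5.5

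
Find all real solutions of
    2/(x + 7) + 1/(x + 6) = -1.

Multiply both sides by (x + 7)(x + 6):
2(x + 6) + (x + 7) = -(x + 7)(x + 6).
Expand and collect terms: -x² - 16x - 61 = 0.
By the quadratic formula, x = (16 ± √12) / -2, so x ≈ -9.7321 or x ≈ -6.2679.
Neither value makes a denominator zero (x ≠ -7, x ≠ -6), so both are valid.

x = -9.7321 or x = -6.2679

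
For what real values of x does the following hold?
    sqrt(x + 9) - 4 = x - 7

Isolate the radical: sqrt(x + 9) = x - 3.
Square both sides: x + 9 = (x - 3)^2.
Expand and rearrange: x^2 - 7x = 0.
Solving gives x = 7 or x = 0.
Check each candidate in the original equation:
  x = 7: sqrt(16) = 4, while x - 3 = 4 — valid.
  x = 0: sqrt(9) = 3, while x - 3 = -3 — extraneous.

x = 7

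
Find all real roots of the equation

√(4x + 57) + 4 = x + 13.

x = -2

Isolate the radical: √(4x + 57) = x + 9.
Square both sides: 4x + 57 = (x + 9)².
Expand and rearrange: x² + 14x + 24 = 0.
Solving gives x = -2 or x = -12.
Check each candidate in the original equation:
  x = -2: √(49) = 7, while x + 9 = 7 — valid.
  x = -12: √(9) = 3, while x + 9 = -3 — extraneous.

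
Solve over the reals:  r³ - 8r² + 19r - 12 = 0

Possible rational roots are divisors of -12. Testing r = 4 gives 0, so (r - 4) is a factor.
Divide: r³ - 8r² + 19r - 12 = (r - 4)(r² - 4r + 3).
Factor the quadratic: r = 3 or r = 1.

r = 1 or r = 3 or r = 4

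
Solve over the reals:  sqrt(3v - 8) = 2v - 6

v = 4

Square both sides: 3v - 8 = (2v - 6)^2.
Expand and rearrange: 4v^2 - 27v + 44 = 0.
Solving gives v = 4 or v = 2.75.
Check each candidate in the original equation:
  v = 4: sqrt(4) = 2, while 2v - 6 = 2 — valid.
  v = 2.75: sqrt(0.25) = 0.5, while 2v - 6 = -0.5 — extraneous.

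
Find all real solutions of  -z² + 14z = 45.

z = 5 or z = 9

Bring every term to one side: -z² + 14z - 45 = 0.
Factor: -1(z - 5)(z - 9) = 0.
So z = 5 or z = 9.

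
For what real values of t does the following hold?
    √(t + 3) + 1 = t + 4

t = -3 or t = -2

Isolate the radical: √(t + 3) = t + 3.
Square both sides: t + 3 = (t + 3)².
Expand and rearrange: t² + 5t + 6 = 0.
Solving gives t = -2 or t = -3.
Check each candidate in the original equation:
  t = -2: √(1) = 1, while t + 3 = 1 — valid.
  t = -3: √(0) = 0, while t + 3 = 0 — valid.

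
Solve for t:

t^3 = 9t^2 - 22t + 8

t = 0.4384 or t = 4 or t = 4.5616

Rearrange: t^3 - 9t^2 + 22t - 8 = 0.
Possible rational roots are divisors of -8. Testing t = 4 gives 0, so (t - 4) is a factor.
Divide: t^3 - 9t^2 + 22t - 8 = (t - 4)(t^2 - 5t + 2).
Apply the quadratic formula to t^2 - 5t + 2 = 0: t = (5 +/- sqrt(17))/2, i.e. t ~= 4.5616 or t ~= 0.4384.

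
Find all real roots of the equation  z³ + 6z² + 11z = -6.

Rearrange: z³ + 6z² + 11z + 6 = 0.
Possible rational roots are divisors of 6. Testing z = -2 gives 0, so (z + 2) is a factor.
Divide: z³ + 6z² + 11z + 6 = (z + 2)(z² + 4z + 3).
Factor the quadratic: z = -1 or z = -3.

z = -3 or z = -2 or z = -1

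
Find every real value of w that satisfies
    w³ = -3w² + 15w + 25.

w = -5 or w = -1.4495 or w = 3.4495

Rearrange: w³ + 3w² - 15w - 25 = 0.
Possible rational roots are divisors of -25. Testing w = -5 gives 0, so (w + 5) is a factor.
Divide: w³ + 3w² - 15w - 25 = (w + 5)(w² - 2w - 5).
Apply the quadratic formula to w² - 2w - 5 = 0: w = (2 ± √24)/2, i.e. w ≈ 3.4495 or w ≈ -1.4495.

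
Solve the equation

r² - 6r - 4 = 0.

Discriminant: (-6)² − 4·1·(-4) = 52.
Quadratic formula: r = (6 ± √52) / 2.
So r = 3 + √(13) ≈ 6.6056 or r = 3 - √(13) ≈ -0.6056.

r = -0.6056 or r = 6.6056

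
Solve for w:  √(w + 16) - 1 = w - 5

Isolate the radical: √(w + 16) = w - 4.
Square both sides: w + 16 = (w - 4)².
Expand and rearrange: w² - 9w = 0.
Solving gives w = 9 or w = 0.
Check each candidate in the original equation:
  w = 9: √(25) = 5, while w - 4 = 5 — valid.
  w = 0: √(16) = 4, while w - 4 = -4 — extraneous.

w = 9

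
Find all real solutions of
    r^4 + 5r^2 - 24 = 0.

Let u = r^2. The equation becomes u^2 + 5u - 24 = 0.
Factor: (u + 8)(u - 3) = 0, so u = -8 or u = 3.
r^2 = -8 < 0 has no real solution.
r^2 = 3 gives r = +/-sqrt(3) ~= +/-1.7321.

r = -1.7321 or r = 1.7321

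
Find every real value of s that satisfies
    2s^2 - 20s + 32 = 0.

s = 2 or s = 8

Factor: 2(s - 8)(s - 2) = 0.
So s = 8 or s = 2.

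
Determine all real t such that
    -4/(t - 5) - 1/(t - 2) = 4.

Multiply both sides by (t - 5)(t - 2):
-4(t - 2) - (t - 5) = 4(t - 5)(t - 2).
Expand and collect terms: 4t² - 23t + 27 = 0.
By the quadratic formula, t = (23 ± √97) / 8, so t ≈ 4.1061 or t ≈ 1.6439.
Neither value makes a denominator zero (t ≠ 5, t ≠ 2), so both are valid.

t = 1.6439 or t = 4.1061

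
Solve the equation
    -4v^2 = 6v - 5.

v = -2.0963 or v = 0.5963

Rearrange to standard form: -4v^2 - 6v + 5 = 0.
Discriminant: (-6)^2 - 4*(-4)*5 = 116.
Quadratic formula: v = (6 +/- sqrt(116)) / (-8).
So v = -sqrt(29)/4 - 3/4 ~= -2.0963 or v = -3/4 + sqrt(29)/4 ~= 0.5963.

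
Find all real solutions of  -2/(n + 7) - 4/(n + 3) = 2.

n = -8.5616 or n = -4.4384

Multiply both sides by (n + 7)(n + 3):
-2(n + 3) - 4(n + 7) = 2(n + 7)(n + 3).
Expand and collect terms: 2n² + 26n + 76 = 0.
By the quadratic formula, n = (-26 ± √68) / 4, so n ≈ -4.4384 or n ≈ -8.5616.
Neither value makes a denominator zero (n ≠ -7, n ≠ -3), so both are valid.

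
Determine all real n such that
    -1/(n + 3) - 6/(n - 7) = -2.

n = -2.6189 or n = 10.1189

Multiply both sides by (n + 3)(n - 7):
-(n - 7) - 6(n + 3) = -2(n + 3)(n - 7).
Expand and collect terms: -2n² + 15n + 53 = 0.
By the quadratic formula, n = (-15 ± √649) / -4, so n ≈ -2.6189 or n ≈ 10.1189.
Neither value makes a denominator zero (n ≠ -3, n ≠ 7), so both are valid.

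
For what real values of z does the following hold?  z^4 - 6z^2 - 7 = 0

Let u = z^2. The equation becomes u^2 - 6u - 7 = 0.
Factor: (u + 1)(u - 7) = 0, so u = -1 or u = 7.
z^2 = -1 < 0 has no real solution.
z^2 = 7 gives z = +/-sqrt(7) ~= +/-2.6458.

z = -2.6458 or z = 2.6458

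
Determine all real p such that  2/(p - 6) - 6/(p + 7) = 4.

p = -8.4498 or p = 6.4498

Multiply both sides by (p - 6)(p + 7):
2(p + 7) - 6(p - 6) = 4(p - 6)(p + 7).
Expand and collect terms: 4p² + 8p - 218 = 0.
By the quadratic formula, p = (-8 ± √3552) / 8, so p ≈ 6.4498 or p ≈ -8.4498.
Neither value makes a denominator zero (p ≠ 6, p ≠ -7), so both are valid.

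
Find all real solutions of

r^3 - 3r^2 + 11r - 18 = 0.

r = 2

Possible rational roots are divisors of -18. Testing r = 2 gives 0, so (r - 2) is a factor.
Divide: r^3 - 3r^2 + 11r - 18 = (r - 2)(r^2 - r + 9).
The quadratic r^2 - r + 9 has discriminant -35 < 0, so no further real roots.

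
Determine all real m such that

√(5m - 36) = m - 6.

Square both sides: 5m - 36 = (m - 6)².
Expand and rearrange: m² - 17m + 72 = 0.
Solving gives m = 9 or m = 8.
Check each candidate in the original equation:
  m = 9: √(9) = 3, while m - 6 = 3 — valid.
  m = 8: √(4) = 2, while m - 6 = 2 — valid.

m = 8 or m = 9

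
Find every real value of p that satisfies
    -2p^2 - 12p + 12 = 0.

Discriminant: (-12)^2 - 4*(-2)*12 = 240.
Quadratic formula: p = (12 +/- sqrt(240)) / (-4).
So p = -sqrt(15) - 3 ~= -6.873 or p = -3 + sqrt(15) ~= 0.873.

p = -6.873 or p = 0.873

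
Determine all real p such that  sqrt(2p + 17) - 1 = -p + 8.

p = 4

Isolate the radical: sqrt(2p + 17) = -p + 9.
Square both sides: 2p + 17 = (-p + 9)^2.
Expand and rearrange: p^2 - 20p + 64 = 0.
Solving gives p = 16 or p = 4.
Check each candidate in the original equation:
  p = 16: sqrt(49) = 7, while -p + 9 = -7 — extraneous.
  p = 4: sqrt(25) = 5, while -p + 9 = 5 — valid.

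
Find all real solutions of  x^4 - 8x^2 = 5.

Let u = x^2. The equation becomes u^2 - 8u - 5 = 0.
By the quadratic formula, u = 4 + sqrt(21) or u = 4 - sqrt(21).
x^2 = 4 + sqrt(21) gives x = +/-sqrt(4 + sqrt(21)) ~= +/-2.9296.
x^2 = 4 - sqrt(21) < 0 has no real solution.

x = -2.9296 or x = 2.9296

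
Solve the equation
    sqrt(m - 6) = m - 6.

Square both sides: m - 6 = (m - 6)^2.
Expand and rearrange: m^2 - 13m + 42 = 0.
Solving gives m = 7 or m = 6.
Check each candidate in the original equation:
  m = 7: sqrt(1) = 1, while m - 6 = 1 — valid.
  m = 6: sqrt(0) = 0, while m - 6 = 0 — valid.

m = 6 or m = 7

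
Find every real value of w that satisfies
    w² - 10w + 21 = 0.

Factor: (w - 7)(w - 3) = 0.
So w = 7 or w = 3.

w = 3 or w = 7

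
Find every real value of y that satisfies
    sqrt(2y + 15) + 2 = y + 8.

y = -3

Isolate the radical: sqrt(2y + 15) = y + 6.
Square both sides: 2y + 15 = (y + 6)^2.
Expand and rearrange: y^2 + 10y + 21 = 0.
Solving gives y = -3 or y = -7.
Check each candidate in the original equation:
  y = -3: sqrt(9) = 3, while y + 6 = 3 — valid.
  y = -7: sqrt(1) = 1, while y + 6 = -1 — extraneous.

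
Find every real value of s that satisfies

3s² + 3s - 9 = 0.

Discriminant: (3)² − 4·3·(-9) = 117.
Quadratic formula: s = (-3 ± √117) / 6.
So s = -1/2 + √(13)/2 ≈ 1.3028 or s = -√(13)/2 - 1/2 ≈ -2.3028.

s = -2.3028 or s = 1.3028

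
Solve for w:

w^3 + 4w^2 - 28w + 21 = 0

Possible rational roots are divisors of 21. Testing w = 3 gives 0, so (w - 3) is a factor.
Divide: w^3 + 4w^2 - 28w + 21 = (w - 3)(w^2 + 7w - 7).
Apply the quadratic formula to w^2 + 7w - 7 = 0: w = (-7 +/- sqrt(77))/2, i.e. w ~= 0.8875 or w ~= -7.8875.

w = -7.8875 or w = 0.8875 or w = 3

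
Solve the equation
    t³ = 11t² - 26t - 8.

Rearrange: t³ - 11t² + 26t + 8 = 0.
Possible rational roots are divisors of 8. Testing t = 4 gives 0, so (t - 4) is a factor.
Divide: t³ - 11t² + 26t + 8 = (t - 4)(t² - 7t - 2).
Apply the quadratic formula to t² - 7t - 2 = 0: t = (7 ± √57)/2, i.e. t ≈ 7.2749 or t ≈ -0.2749.

t = -0.2749 or t = 4 or t = 7.2749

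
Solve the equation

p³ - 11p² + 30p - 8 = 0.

Possible rational roots are divisors of -8. Testing p = 4 gives 0, so (p - 4) is a factor.
Divide: p³ - 11p² + 30p - 8 = (p - 4)(p² - 7p + 2).
Apply the quadratic formula to p² - 7p + 2 = 0: p = (7 ± √41)/2, i.e. p ≈ 6.7016 or p ≈ 0.2984.

p = 0.2984 or p = 4 or p = 6.7016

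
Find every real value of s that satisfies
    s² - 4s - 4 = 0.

Discriminant: (-4)² − 4·1·(-4) = 32.
Quadratic formula: s = (4 ± √32) / 2.
So s = 2 + 2·√(2) ≈ 4.8284 or s = 2 - 2·√(2) ≈ -0.8284.

s = -0.8284 or s = 4.8284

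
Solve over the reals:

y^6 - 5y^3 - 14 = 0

Let u = y^3. The equation becomes u^2 - 5u - 14 = 0.
Factor: (u + 2)(u - 7) = 0, so u = -2 or u = 7.
y^3 = -2 gives y = -(2)^(1/3) ~= -1.2599.
y^3 = 7 gives y = (7)^(1/3) ~= 1.9129.

y = -1.2599 or y = 1.9129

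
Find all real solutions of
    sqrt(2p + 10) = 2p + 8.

Square both sides: 2p + 10 = (2p + 8)^2.
Expand and rearrange: 4p^2 + 30p + 54 = 0.
Solving gives p = -3 or p = -4.5.
Check each candidate in the original equation:
  p = -3: sqrt(4) = 2, while 2p + 8 = 2 — valid.
  p = -4.5: sqrt(1) = 1, while 2p + 8 = -1 — extraneous.

p = -3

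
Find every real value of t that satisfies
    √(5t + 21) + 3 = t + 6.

Isolate the radical: √(5t + 21) = t + 3.
Square both sides: 5t + 21 = (t + 3)².
Expand and rearrange: t² + t - 12 = 0.
Solving gives t = 3 or t = -4.
Check each candidate in the original equation:
  t = 3: √(36) = 6, while t + 3 = 6 — valid.
  t = -4: √(1) = 1, while t + 3 = -1 — extraneous.

t = 3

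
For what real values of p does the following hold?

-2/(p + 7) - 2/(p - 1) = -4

Multiply both sides by (p + 7)(p - 1):
-2(p - 1) - 2(p + 7) = -4(p + 7)(p - 1).
Expand and collect terms: -4p² - 20p + 40 = 0.
By the quadratic formula, p = (20 ± √1040) / -8, so p ≈ -6.5311 or p ≈ 1.5311.
Neither value makes a denominator zero (p ≠ -7, p ≠ 1), so both are valid.

p = -6.5311 or p = 1.5311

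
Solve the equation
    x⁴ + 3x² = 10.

x = -1.4142 or x = 1.4142

Let u = x². The equation becomes u² + 3u - 10 = 0.
Factor: (u - 2)(u + 5) = 0, so u = 2 or u = -5.
x² = 2 gives x = ±√(2) ≈ ±1.4142.
x² = -5 < 0 has no real solution.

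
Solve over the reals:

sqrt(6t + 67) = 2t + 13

t = -3

Square both sides: 6t + 67 = (2t + 13)^2.
Expand and rearrange: 4t^2 + 46t + 102 = 0.
Solving gives t = -3 or t = -8.5.
Check each candidate in the original equation:
  t = -3: sqrt(49) = 7, while 2t + 13 = 7 — valid.
  t = -8.5: sqrt(16) = 4, while 2t + 13 = -4 — extraneous.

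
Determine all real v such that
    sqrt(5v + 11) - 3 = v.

v = -2 or v = 1

Isolate the radical: sqrt(5v + 11) = v + 3.
Square both sides: 5v + 11 = (v + 3)^2.
Expand and rearrange: v^2 + v - 2 = 0.
Solving gives v = 1 or v = -2.
Check each candidate in the original equation:
  v = 1: sqrt(16) = 4, while v + 3 = 4 — valid.
  v = -2: sqrt(1) = 1, while v + 3 = 1 — valid.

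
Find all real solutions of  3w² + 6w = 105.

w = -7 or w = 5

Bring every term to one side: 3w² + 6w - 105 = 0.
Factor: 3(w + 7)(w - 5) = 0.
So w = -7 or w = 5.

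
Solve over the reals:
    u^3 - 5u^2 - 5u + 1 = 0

Possible rational roots are divisors of 1. Testing u = -1 gives 0, so (u + 1) is a factor.
Divide: u^3 - 5u^2 - 5u + 1 = (u + 1)(u^2 - 6u + 1).
Apply the quadratic formula to u^2 - 6u + 1 = 0: u = (6 +/- sqrt(32))/2, i.e. u ~= 5.8284 or u ~= 0.1716.

u = -1 or u = 0.1716 or u = 5.8284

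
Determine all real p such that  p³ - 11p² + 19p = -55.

p = -1.4721 or p = 5 or p = 7.4721

Rearrange: p³ - 11p² + 19p + 55 = 0.
Possible rational roots are divisors of 55. Testing p = 5 gives 0, so (p - 5) is a factor.
Divide: p³ - 11p² + 19p + 55 = (p - 5)(p² - 6p - 11).
Apply the quadratic formula to p² - 6p - 11 = 0: p = (6 ± √80)/2, i.e. p ≈ 7.4721 or p ≈ -1.4721.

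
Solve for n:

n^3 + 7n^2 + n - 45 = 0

Possible rational roots are divisors of -45. Testing n = -5 gives 0, so (n + 5) is a factor.
Divide: n^3 + 7n^2 + n - 45 = (n + 5)(n^2 + 2n - 9).
Apply the quadratic formula to n^2 + 2n - 9 = 0: n = (-2 +/- sqrt(40))/2, i.e. n ~= 2.1623 or n ~= -4.1623.

n = -5 or n = -4.1623 or n = 2.1623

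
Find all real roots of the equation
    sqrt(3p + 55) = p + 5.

Square both sides: 3p + 55 = (p + 5)^2.
Expand and rearrange: p^2 + 7p - 30 = 0.
Solving gives p = 3 or p = -10.
Check each candidate in the original equation:
  p = 3: sqrt(64) = 8, while p + 5 = 8 — valid.
  p = -10: sqrt(25) = 5, while p + 5 = -5 — extraneous.

p = 3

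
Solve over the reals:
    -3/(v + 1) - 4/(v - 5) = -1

v = 0.5756 or v = 10.4244

Multiply both sides by (v + 1)(v - 5):
-3(v - 5) - 4(v + 1) = -(v + 1)(v - 5).
Expand and collect terms: -v² + 11v - 6 = 0.
By the quadratic formula, v = (-11 ± √97) / -2, so v ≈ 0.5756 or v ≈ 10.4244.
Neither value makes a denominator zero (v ≠ -1, v ≠ 5), so both are valid.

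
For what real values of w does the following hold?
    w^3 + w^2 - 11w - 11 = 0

w = -3.3166 or w = -1 or w = 3.3166

Possible rational roots are divisors of -11. Testing w = -1 gives 0, so (w + 1) is a factor.
Divide: w^3 + w^2 - 11w - 11 = (w + 1)(w^2 - 11).
Apply the quadratic formula to w^2 - 11 = 0: w = (0 +/- sqrt(44))/2, i.e. w ~= 3.3166 or w ~= -3.3166.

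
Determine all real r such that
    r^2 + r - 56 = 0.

Factor: (r + 8)(r - 7) = 0.
So r = -8 or r = 7.

r = -8 or r = 7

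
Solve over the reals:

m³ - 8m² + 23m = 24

Rearrange: m³ - 8m² + 23m - 24 = 0.
Possible rational roots are divisors of -24. Testing m = 3 gives 0, so (m - 3) is a factor.
Divide: m³ - 8m² + 23m - 24 = (m - 3)(m² - 5m + 8).
The quadratic m² - 5m + 8 has discriminant -7 < 0, so no further real roots.

m = 3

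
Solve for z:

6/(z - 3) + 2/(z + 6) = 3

Multiply both sides by (z - 3)(z + 6):
6(z + 6) + 2(z - 3) = 3(z - 3)(z + 6).
Expand and collect terms: 3z^2 + z - 84 = 0.
By the quadratic formula, z = (-1 +/- sqrt(1009)) / 6, so z ~= 5.1275 or z ~= -5.4608.
Neither value makes a denominator zero (z != 3, z != -6), so both are valid.

z = -5.4608 or z = 5.1275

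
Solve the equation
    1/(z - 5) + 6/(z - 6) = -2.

z = 2.3139 or z = 5.1861

Multiply both sides by (z - 5)(z - 6):
(z - 6) + 6(z - 5) = -2(z - 5)(z - 6).
Expand and collect terms: -2z^2 + 15z - 24 = 0.
By the quadratic formula, z = (-15 +/- sqrt(33)) / -4, so z ~= 2.3139 or z ~= 5.1861.
Neither value makes a denominator zero (z != 5, z != 6), so both are valid.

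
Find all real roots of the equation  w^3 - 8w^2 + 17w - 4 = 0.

Possible rational roots are divisors of -4. Testing w = 4 gives 0, so (w - 4) is a factor.
Divide: w^3 - 8w^2 + 17w - 4 = (w - 4)(w^2 - 4w + 1).
Apply the quadratic formula to w^2 - 4w + 1 = 0: w = (4 +/- sqrt(12))/2, i.e. w ~= 3.7321 or w ~= 0.2679.

w = 0.2679 or w = 3.7321 or w = 4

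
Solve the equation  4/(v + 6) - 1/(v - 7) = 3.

Multiply both sides by (v + 6)(v - 7):
4(v - 7) - (v + 6) = 3(v + 6)(v - 7).
Expand and collect terms: 3v² - 6v - 92 = 0.
By the quadratic formula, v = (6 ± √1140) / 6, so v ≈ 6.6273 or v ≈ -4.6273.
Neither value makes a denominator zero (v ≠ -6, v ≠ 7), so both are valid.

v = -4.6273 or v = 6.6273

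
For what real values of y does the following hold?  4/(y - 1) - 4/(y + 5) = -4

Multiply both sides by (y - 1)(y + 5):
4(y + 5) - 4(y - 1) = -4(y - 1)(y + 5).
Expand and collect terms: -4y² - 16y - 4 = 0.
By the quadratic formula, y = (16 ± √192) / -8, so y ≈ -3.7321 or y ≈ -0.2679.
Neither value makes a denominator zero (y ≠ 1, y ≠ -5), so both are valid.

y = -3.7321 or y = -0.2679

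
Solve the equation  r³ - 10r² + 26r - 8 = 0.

Possible rational roots are divisors of -8. Testing r = 4 gives 0, so (r - 4) is a factor.
Divide: r³ - 10r² + 26r - 8 = (r - 4)(r² - 6r + 2).
Apply the quadratic formula to r² - 6r + 2 = 0: r = (6 ± √28)/2, i.e. r ≈ 5.6458 or r ≈ 0.3542.

r = 0.3542 or r = 4 or r = 5.6458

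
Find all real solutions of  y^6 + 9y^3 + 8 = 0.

Let u = y^3. The equation becomes u^2 + 9u + 8 = 0.
Factor: (u + 8)(u + 1) = 0, so u = -8 or u = -1.
y^3 = -8 gives y = -2.
y^3 = -1 gives y = -1.

y = -2 or y = -1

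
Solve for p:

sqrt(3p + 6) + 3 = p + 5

Isolate the radical: sqrt(3p + 6) = p + 2.
Square both sides: 3p + 6 = (p + 2)^2.
Expand and rearrange: p^2 + p - 2 = 0.
Solving gives p = 1 or p = -2.
Check each candidate in the original equation:
  p = 1: sqrt(9) = 3, while p + 2 = 3 — valid.
  p = -2: sqrt(0) = 0, while p + 2 = 0 — valid.

p = -2 or p = 1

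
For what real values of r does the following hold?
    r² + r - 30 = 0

r = -6 or r = 5

Factor: (r + 6)(r - 5) = 0.
So r = -6 or r = 5.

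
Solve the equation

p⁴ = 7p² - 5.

p = -2.4885 or p = -0.8986 or p = 0.8986 or p = 2.4885

Let u = p². The equation becomes u² - 7u + 5 = 0.
By the quadratic formula, u = √(29)/2 + 7/2 or u = 7/2 - √(29)/2.
p² = √(29)/2 + 7/2 gives p = ±√(√(29)/2 + 7/2) ≈ ±2.4885.
p² = 7/2 - √(29)/2 gives p = ±√(7/2 - √(29)/2) ≈ ±0.8986.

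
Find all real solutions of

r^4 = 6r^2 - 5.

r = -2.2361 or r = -1 or r = 1 or r = 2.2361

Let u = r^2. The equation becomes u^2 - 6u + 5 = 0.
Factor: (u - 5)(u - 1) = 0, so u = 5 or u = 1.
r^2 = 5 gives r = +/-sqrt(5) ~= +/-2.2361.
r^2 = 1 gives r = +/-1.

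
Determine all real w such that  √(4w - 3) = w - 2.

Square both sides: 4w - 3 = (w - 2)².
Expand and rearrange: w² - 8w + 7 = 0.
Solving gives w = 7 or w = 1.
Check each candidate in the original equation:
  w = 7: √(25) = 5, while w - 2 = 5 — valid.
  w = 1: √(1) = 1, while w - 2 = -1 — extraneous.

w = 7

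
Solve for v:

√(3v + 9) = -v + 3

Square both sides: 3v + 9 = (-v + 3)².
Expand and rearrange: v² - 9v = 0.
Solving gives v = 9 or v = 0.
Check each candidate in the original equation:
  v = 9: √(36) = 6, while -v + 3 = -6 — extraneous.
  v = 0: √(9) = 3, while -v + 3 = 3 — valid.

v = 0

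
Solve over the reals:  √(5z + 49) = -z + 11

Square both sides: 5z + 49 = (-z + 11)².
Expand and rearrange: z² - 27z + 72 = 0.
Solving gives z = 24 or z = 3.
Check each candidate in the original equation:
  z = 24: √(169) = 13, while -z + 11 = -13 — extraneous.
  z = 3: √(64) = 8, while -z + 11 = 8 — valid.

z = 3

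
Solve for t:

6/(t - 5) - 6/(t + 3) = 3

Multiply both sides by (t - 5)(t + 3):
6(t + 3) - 6(t - 5) = 3(t - 5)(t + 3).
Expand and collect terms: 3t² - 6t - 93 = 0.
By the quadratic formula, t = (6 ± √1152) / 6, so t ≈ 6.6569 or t ≈ -4.6569.
Neither value makes a denominator zero (t ≠ 5, t ≠ -3), so both are valid.

t = -4.6569 or t = 6.6569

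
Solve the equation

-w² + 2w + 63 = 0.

Factor: -1(w - 9)(w + 7) = 0.
So w = 9 or w = -7.

w = -7 or w = 9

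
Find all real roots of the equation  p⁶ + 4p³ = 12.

Let u = p³. The equation becomes u² + 4u - 12 = 0.
Factor: (u + 6)(u - 2) = 0, so u = -6 or u = 2.
p³ = -6 gives p = -∛(6) ≈ -1.8171.
p³ = 2 gives p = ∛(2) ≈ 1.2599.

p = -1.8171 or p = 1.2599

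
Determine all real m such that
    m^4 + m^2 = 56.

m = -2.6458 or m = 2.6458

Let u = m^2. The equation becomes u^2 + u - 56 = 0.
Factor: (u - 7)(u + 8) = 0, so u = 7 or u = -8.
m^2 = 7 gives m = +/-sqrt(7) ~= +/-2.6458.
m^2 = -8 < 0 has no real solution.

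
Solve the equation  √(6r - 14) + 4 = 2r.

r = 2.5 or r = 3

Isolate the radical: √(6r - 14) = 2r - 4.
Square both sides: 6r - 14 = (2r - 4)².
Expand and rearrange: 4r² - 22r + 30 = 0.
Solving gives r = 3 or r = 2.5.
Check each candidate in the original equation:
  r = 3: √(4) = 2, while 2r - 4 = 2 — valid.
  r = 2.5: √(1) = 1, while 2r - 4 = 1 — valid.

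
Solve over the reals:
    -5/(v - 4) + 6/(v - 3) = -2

v = 1.5 or v = 5

Multiply both sides by (v - 4)(v - 3):
-5(v - 3) + 6(v - 4) = -2(v - 4)(v - 3).
Expand and collect terms: -2v² + 13v - 15 = 0.
Factor or apply the quadratic formula: v = 1.5 or v = 5.
Neither value makes a denominator zero (v ≠ 4, v ≠ 3), so both are valid.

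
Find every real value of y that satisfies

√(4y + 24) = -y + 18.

Square both sides: 4y + 24 = (-y + 18)².
Expand and rearrange: y² - 40y + 300 = 0.
Solving gives y = 30 or y = 10.
Check each candidate in the original equation:
  y = 30: √(144) = 12, while -y + 18 = -12 — extraneous.
  y = 10: √(64) = 8, while -y + 18 = 8 — valid.

y = 10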